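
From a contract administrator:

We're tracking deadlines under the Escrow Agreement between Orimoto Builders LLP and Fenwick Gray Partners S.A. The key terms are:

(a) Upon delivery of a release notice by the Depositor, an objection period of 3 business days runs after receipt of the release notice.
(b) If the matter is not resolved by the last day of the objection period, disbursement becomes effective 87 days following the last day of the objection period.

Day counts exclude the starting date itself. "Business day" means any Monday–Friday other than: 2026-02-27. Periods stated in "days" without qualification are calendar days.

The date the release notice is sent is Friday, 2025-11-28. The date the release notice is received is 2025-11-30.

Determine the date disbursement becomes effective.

2026-02-28

From Sunday, 2025-11-30, 3 business days (Dec 1, Dec 2, Dec 3, skipping weekends) brings us to Wednesday, 2025-12-03, which is the last day of the objection period.
Adding 87 calendar days to 2025-12-03 gives 2026-02-28, which is the date disbursement becomes effective.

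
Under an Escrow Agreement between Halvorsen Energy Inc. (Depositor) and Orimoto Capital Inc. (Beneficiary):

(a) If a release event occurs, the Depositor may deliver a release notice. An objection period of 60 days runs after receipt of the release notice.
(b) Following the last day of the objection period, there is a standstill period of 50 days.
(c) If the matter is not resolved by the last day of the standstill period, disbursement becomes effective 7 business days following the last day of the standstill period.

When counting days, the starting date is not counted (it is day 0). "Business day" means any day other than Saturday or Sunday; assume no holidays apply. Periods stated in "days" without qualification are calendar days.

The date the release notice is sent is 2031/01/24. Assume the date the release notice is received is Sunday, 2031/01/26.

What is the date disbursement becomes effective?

The last day of the objection period: 2031/01/26 + 60 days = 2031/03/27.
The last day of the standstill period: 2031/03/27 + 50 days = 2031/05/16.
The date disbursement becomes effective: counting 7 business days from Friday, 2031/05/16 (May 19, May 20, May 21, May 22, May 23, May 26, May 27, skipping weekends) reaches Tuesday, 2031/05/27.

2031/05/27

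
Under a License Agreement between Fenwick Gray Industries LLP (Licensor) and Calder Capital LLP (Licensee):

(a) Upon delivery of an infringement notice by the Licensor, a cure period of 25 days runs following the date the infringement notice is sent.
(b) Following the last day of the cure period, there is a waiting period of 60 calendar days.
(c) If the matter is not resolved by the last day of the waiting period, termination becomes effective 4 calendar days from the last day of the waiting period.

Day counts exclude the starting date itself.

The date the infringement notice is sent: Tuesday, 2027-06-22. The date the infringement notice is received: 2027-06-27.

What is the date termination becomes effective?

2027-09-19

Adding 25 calendar days to 2027-06-22 gives 2027-07-17, which is the last day of the cure period.
The last day of the waiting period: 2027-07-17 + 60 days = 2027-09-15.
Adding 4 calendar days to 2027-09-15 gives 2027-09-19, which is the date termination becomes effective.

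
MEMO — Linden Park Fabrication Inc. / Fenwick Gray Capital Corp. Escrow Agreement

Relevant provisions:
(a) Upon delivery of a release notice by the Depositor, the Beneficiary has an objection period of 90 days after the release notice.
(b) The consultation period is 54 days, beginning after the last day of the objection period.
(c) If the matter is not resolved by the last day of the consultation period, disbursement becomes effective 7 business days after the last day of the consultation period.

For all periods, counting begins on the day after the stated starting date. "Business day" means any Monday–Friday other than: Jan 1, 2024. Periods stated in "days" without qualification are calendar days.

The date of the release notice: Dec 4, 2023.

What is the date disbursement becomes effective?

May 7, 2024

The last day of the objection period: Dec 4, 2023 + 90 days = Mar 3, 2024.
The last day of the consultation period: Mar 3, 2024 + 54 days = Apr 26, 2024.
The date disbursement becomes effective: counting 7 business days from Friday, Apr 26, 2024 (Apr 29, Apr 30, May 1, May 2, May 3, May 6, May 7, skipping weekends) reaches Tuesday, May 7, 2024.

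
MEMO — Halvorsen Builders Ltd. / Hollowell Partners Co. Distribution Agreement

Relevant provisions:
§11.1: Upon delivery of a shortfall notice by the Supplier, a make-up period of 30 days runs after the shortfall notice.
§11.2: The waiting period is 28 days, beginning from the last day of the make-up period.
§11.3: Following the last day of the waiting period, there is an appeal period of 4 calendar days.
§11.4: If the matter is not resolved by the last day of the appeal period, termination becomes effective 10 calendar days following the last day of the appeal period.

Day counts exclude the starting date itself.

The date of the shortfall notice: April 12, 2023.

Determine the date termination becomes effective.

June 23, 2023

The last day of the make-up period: April 12, 2023 + 30 days = May 12, 2023.
The last day of the waiting period: May 12, 2023 + 28 days = June 9, 2023.
Adding 4 calendar days to June 9, 2023 gives June 13, 2023, which is the last day of the appeal period.
The date termination becomes effective: 10 calendar days after June 13, 2023 is June 23, 2023.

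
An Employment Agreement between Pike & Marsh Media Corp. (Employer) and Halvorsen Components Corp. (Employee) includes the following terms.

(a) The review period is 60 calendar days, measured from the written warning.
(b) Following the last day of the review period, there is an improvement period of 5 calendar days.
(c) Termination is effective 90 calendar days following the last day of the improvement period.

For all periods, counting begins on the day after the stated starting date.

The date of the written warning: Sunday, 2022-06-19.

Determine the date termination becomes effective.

2022-11-21

Adding 60 calendar days to 2022-06-19 gives 2022-08-18, which is the last day of the review period.
Adding 5 calendar days to 2022-08-18 gives 2022-08-23, which is the last day of the improvement period.
The date termination becomes effective: 90 calendar days after 2022-08-23 is 2022-11-21.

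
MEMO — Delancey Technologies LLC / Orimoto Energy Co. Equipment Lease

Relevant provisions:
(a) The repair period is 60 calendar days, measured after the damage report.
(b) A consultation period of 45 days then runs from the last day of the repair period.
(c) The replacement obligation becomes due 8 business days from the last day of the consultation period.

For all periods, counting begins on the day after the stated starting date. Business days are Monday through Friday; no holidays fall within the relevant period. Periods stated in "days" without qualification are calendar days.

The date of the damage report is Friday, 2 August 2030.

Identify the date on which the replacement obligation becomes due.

The last day of the repair period: 2 August 2030 + 60 days = 1 October 2030.
Adding 45 calendar days to 1 October 2030 gives 15 November 2030, which is the last day of the consultation period.
From Friday, 15 November 2030, 8 business days (Nov 18, Nov 19, Nov 20, Nov 21, Nov 22, Nov 25, Nov 26, Nov 27, skipping weekends) brings us to Wednesday, 27 November 2030, which is the date on which the replacement obligation becomes due.

27 November 2030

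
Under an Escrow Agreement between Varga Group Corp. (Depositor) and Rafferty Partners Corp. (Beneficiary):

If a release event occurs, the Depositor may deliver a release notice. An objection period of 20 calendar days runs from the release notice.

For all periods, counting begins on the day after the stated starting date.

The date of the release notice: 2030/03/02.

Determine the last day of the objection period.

The last day of the objection period: 20 calendar days after 2030/03/02 is 2030/03/22.

2030/03/22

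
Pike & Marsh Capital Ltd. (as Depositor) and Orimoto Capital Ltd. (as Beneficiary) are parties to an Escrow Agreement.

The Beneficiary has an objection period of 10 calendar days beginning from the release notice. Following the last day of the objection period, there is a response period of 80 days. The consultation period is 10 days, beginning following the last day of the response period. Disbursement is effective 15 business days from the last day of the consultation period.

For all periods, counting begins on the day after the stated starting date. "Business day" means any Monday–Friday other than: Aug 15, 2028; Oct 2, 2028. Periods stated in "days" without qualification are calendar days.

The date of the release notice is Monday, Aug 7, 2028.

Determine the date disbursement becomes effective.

Dec 6, 2028

Adding 10 calendar days to Aug 7, 2028 gives Aug 17, 2028, which is the last day of the objection period.
The last day of the response period: Aug 17, 2028 + 80 days = Nov 5, 2028.
Adding 10 calendar days to Nov 5, 2028 gives Nov 15, 2028, which is the last day of the consultation period.
The date disbursement becomes effective: counting 15 business days from Wednesday, Nov 15, 2028 (Nov 16, Nov 17, Nov 20, Nov 21, …, Dec 4, Dec 5, Dec 6, skipping weekends) reaches Wednesday, Dec 6, 2028.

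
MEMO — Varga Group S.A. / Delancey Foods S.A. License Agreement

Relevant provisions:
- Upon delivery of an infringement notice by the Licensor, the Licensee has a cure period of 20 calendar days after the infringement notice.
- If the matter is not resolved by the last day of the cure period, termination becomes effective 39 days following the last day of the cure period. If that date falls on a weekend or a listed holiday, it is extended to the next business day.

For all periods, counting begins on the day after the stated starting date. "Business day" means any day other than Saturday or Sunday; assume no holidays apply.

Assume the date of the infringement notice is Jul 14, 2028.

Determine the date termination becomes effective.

The last day of the cure period: 20 calendar days after Jul 14, 2028 is Aug 3, 2028.
The date termination becomes effective: 39 calendar days after Aug 3, 2028 is Sep 11, 2028. Sep 11, 2028 is a Monday, so no roll-forward applies.

Sep 11, 2028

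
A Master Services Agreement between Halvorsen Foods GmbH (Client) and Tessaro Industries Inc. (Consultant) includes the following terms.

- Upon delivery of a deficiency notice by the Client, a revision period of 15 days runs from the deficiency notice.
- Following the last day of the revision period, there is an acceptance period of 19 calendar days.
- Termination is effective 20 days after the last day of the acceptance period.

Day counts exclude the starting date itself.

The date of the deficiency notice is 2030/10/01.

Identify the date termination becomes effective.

2030/11/24

Adding 15 calendar days to 2030/10/01 gives 2030/10/16, which is the last day of the revision period.
The last day of the acceptance period: 19 calendar days after 2030/10/16 is 2030/11/04.
The date termination becomes effective: 2030/11/04 + 20 days = 2030/11/24.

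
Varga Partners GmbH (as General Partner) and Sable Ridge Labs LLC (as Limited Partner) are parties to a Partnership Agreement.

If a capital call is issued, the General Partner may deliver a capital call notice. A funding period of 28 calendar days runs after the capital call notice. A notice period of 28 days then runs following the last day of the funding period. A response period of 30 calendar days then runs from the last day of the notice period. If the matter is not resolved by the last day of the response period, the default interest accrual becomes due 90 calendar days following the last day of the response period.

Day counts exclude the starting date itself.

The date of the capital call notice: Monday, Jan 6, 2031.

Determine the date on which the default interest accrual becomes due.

Adding 28 calendar days to Jan 6, 2031 gives Feb 3, 2031, which is the last day of the funding period.
The last day of the notice period: Feb 3, 2031 + 28 days = Mar 3, 2031.
Adding 30 calendar days to Mar 3, 2031 gives Apr 2, 2031, which is the last day of the response period.
The date on which the default interest accrual becomes due: Apr 2, 2031 + 90 days = Jul 1, 2031.

Jul 1, 2031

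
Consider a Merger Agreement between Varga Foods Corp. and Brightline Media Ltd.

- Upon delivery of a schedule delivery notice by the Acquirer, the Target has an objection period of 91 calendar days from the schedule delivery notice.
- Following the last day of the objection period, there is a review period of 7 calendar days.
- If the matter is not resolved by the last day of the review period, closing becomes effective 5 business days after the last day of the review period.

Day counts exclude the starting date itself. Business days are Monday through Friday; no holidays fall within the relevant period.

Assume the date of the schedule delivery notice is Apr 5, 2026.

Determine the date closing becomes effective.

Jul 17, 2026

The last day of the objection period: 91 calendar days after Apr 5, 2026 is Jul 5, 2026.
The last day of the review period: Jul 5, 2026 + 7 days = Jul 12, 2026.
From Sunday, Jul 12, 2026, 5 business days (Jul 13, Jul 14, Jul 15, Jul 16, Jul 17, skipping weekends) brings us to Friday, Jul 17, 2026, which is the date closing becomes effective.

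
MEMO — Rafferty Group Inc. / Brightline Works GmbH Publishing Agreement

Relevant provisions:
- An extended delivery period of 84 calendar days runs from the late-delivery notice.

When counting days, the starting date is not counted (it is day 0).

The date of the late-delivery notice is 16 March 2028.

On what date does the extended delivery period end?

The last day of the extended delivery period: 84 calendar days after 16 March 2028 is 8 June 2028.

8 June 2028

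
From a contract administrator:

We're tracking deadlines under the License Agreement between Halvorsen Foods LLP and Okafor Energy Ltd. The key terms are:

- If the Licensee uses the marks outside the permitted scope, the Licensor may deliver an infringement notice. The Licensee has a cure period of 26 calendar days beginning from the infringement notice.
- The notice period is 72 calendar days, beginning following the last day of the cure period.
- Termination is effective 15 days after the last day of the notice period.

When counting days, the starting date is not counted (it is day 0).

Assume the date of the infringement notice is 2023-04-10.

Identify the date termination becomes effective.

The last day of the cure period: 2023-04-10 + 26 days = 2023-05-06.
The last day of the notice period: 72 calendar days after 2023-05-06 is 2023-07-17.
The date termination becomes effective: 2023-07-17 + 15 days = 2023-08-01.

2023-08-01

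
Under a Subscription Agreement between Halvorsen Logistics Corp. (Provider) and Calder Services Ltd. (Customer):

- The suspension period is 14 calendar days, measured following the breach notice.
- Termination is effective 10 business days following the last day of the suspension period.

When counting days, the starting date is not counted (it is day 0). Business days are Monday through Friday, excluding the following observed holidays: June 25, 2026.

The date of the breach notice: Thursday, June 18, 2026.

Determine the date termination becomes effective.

The last day of the suspension period: 14 calendar days after June 18, 2026 is July 2, 2026.
The date termination becomes effective: counting 10 business days from Thursday, July 2, 2026 (Jul 3, Jul 6, Jul 7, Jul 8, Jul 9, Jul 10, Jul 13, Jul 14, Jul 15, Jul 16, skipping weekends) reaches Thursday, July 16, 2026.

July 16, 2026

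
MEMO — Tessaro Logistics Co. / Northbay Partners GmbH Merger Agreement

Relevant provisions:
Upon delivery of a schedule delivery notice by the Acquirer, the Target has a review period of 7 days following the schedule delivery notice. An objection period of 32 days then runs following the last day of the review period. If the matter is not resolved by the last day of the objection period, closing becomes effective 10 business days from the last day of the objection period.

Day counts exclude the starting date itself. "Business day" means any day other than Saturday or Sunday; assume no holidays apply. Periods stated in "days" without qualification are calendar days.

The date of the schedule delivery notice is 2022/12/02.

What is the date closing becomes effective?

2023/01/24

The last day of the review period: 7 calendar days after 2022/12/02 is 2022/12/09.
The last day of the objection period: 32 calendar days after 2022/12/09 is 2023/01/10.
The date closing becomes effective: 10 business days after Tuesday, 2023/01/10, skipping weekends — Jan 11, Jan 12, Jan 13, Jan 16, Jan 17, Jan 18, Jan 19, Jan 20, Jan 23, Jan 24 — lands on Tuesday, 2023/01/24.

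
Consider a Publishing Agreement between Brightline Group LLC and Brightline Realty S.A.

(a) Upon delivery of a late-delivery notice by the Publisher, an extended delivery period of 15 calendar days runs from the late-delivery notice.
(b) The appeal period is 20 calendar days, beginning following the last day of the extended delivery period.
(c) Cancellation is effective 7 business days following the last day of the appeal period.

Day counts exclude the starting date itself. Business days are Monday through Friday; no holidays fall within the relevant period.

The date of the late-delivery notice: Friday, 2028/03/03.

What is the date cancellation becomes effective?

Adding 15 calendar days to 2028/03/03 gives 2028/03/18, which is the last day of the extended delivery period.
Adding 20 calendar days to 2028/03/18 gives 2028/04/07, which is the last day of the appeal period.
The date cancellation becomes effective: counting 7 business days from Friday, 2028/04/07 (Apr 10, Apr 11, Apr 12, Apr 13, Apr 14, Apr 17, Apr 18, skipping weekends) reaches Tuesday, 2028/04/18.

2028/04/18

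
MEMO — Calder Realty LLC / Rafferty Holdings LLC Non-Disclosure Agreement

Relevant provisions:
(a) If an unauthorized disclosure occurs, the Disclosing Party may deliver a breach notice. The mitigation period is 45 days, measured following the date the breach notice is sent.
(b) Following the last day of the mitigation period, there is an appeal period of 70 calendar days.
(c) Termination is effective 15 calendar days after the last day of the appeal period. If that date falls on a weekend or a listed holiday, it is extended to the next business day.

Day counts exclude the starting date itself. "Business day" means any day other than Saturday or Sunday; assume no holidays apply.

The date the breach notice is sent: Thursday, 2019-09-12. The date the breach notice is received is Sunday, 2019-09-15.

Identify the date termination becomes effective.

2020-01-20

Adding 45 calendar days to 2019-09-12 gives 2019-10-27, which is the last day of the mitigation period.
Adding 70 calendar days to 2019-10-27 gives 2020-01-05, which is the last day of the appeal period.
The date termination becomes effective: 15 calendar days after 2020-01-05 is 2020-01-20. 2020-01-20 is a Monday, so no roll-forward applies.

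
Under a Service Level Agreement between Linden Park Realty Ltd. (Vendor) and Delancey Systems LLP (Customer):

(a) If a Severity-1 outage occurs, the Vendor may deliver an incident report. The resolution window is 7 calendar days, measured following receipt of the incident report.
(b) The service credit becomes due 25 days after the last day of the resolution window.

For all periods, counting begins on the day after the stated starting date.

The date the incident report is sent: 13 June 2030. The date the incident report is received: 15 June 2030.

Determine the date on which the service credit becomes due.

The last day of the resolution window: 7 calendar days after 15 June 2030 is 22 June 2030.
Adding 25 calendar days to 22 June 2030 gives 17 July 2030, which is the date on which the service credit becomes due.

17 July 2030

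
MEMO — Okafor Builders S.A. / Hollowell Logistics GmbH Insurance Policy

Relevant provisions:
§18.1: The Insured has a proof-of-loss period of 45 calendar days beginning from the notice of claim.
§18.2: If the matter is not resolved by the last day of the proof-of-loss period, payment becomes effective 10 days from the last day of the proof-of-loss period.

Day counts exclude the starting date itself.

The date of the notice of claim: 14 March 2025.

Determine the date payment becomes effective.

8 May 2025

The last day of the proof-of-loss period: 14 March 2025 + 45 days = 28 April 2025.
The date payment becomes effective: 28 April 2025 + 10 days = 8 May 2025.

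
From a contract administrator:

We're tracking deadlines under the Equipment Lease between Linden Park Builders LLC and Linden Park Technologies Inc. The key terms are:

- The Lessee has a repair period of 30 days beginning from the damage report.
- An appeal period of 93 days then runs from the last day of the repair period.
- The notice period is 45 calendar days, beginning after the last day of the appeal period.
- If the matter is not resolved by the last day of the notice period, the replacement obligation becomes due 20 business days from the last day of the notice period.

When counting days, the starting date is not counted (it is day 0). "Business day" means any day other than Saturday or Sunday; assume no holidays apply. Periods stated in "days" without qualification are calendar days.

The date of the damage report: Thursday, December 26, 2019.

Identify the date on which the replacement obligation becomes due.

July 9, 2020

Adding 30 calendar days to December 26, 2019 gives January 25, 2020, which is the last day of the repair period.
Adding 93 calendar days to January 25, 2020 gives April 27, 2020, which is the last day of the appeal period.
The last day of the notice period: April 27, 2020 + 45 days = June 11, 2020.
From Thursday, June 11, 2020, 20 business days (Jun 12, Jun 15, Jun 16, Jun 17, …, Jul 7, Jul 8, Jul 9, skipping weekends) brings us to Thursday, July 9, 2020, which is the date on which the replacement obligation becomes due.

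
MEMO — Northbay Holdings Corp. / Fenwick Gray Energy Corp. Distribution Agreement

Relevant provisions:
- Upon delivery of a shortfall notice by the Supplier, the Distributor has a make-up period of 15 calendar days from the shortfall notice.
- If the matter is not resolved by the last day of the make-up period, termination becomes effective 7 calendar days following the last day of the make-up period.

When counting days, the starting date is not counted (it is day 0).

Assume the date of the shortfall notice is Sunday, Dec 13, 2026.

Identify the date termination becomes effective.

Adding 15 calendar days to Dec 13, 2026 gives Dec 28, 2026, which is the last day of the make-up period.
The date termination becomes effective: 7 calendar days after Dec 28, 2026 is Jan 4, 2027.

Jan 4, 2027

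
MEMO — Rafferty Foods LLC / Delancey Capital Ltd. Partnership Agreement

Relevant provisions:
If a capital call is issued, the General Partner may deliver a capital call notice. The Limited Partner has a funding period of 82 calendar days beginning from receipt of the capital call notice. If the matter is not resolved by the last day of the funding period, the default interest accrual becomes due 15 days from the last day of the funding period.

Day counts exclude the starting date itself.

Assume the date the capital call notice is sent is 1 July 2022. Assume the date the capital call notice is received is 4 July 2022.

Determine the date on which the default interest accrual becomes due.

The last day of the funding period: 4 July 2022 + 82 days = 24 September 2022.
Adding 15 calendar days to 24 September 2022 gives 9 October 2022, which is the date on which the default interest accrual becomes due.

9 October 2022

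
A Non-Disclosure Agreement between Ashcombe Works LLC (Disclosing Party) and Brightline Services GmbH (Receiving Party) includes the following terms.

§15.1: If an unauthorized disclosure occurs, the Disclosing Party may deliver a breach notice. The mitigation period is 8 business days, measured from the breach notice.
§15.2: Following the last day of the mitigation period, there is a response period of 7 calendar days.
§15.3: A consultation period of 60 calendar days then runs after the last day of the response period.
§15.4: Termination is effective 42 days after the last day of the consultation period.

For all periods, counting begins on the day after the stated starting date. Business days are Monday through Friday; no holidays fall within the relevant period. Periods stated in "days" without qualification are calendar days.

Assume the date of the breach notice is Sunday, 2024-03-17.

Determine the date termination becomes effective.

2024-07-14

The last day of the mitigation period: 8 business days after Sunday, 2024-03-17, skipping weekends — Mar 18, Mar 19, Mar 20, Mar 21, Mar 22, Mar 25, Mar 26, Mar 27 — lands on Wednesday, 2024-03-27.
Adding 7 calendar days to 2024-03-27 gives 2024-04-03, which is the last day of the response period.
The last day of the consultation period: 60 calendar days after 2024-04-03 is 2024-06-02.
The date termination becomes effective: 2024-06-02 + 42 days = 2024-07-14.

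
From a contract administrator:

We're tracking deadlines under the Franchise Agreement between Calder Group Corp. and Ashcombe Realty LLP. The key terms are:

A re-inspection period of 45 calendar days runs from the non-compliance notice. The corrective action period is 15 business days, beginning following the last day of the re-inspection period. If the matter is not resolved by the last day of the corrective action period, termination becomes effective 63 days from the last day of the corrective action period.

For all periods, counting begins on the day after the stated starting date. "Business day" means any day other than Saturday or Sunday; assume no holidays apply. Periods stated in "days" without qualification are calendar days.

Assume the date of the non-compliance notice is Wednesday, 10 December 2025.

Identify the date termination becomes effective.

The last day of the re-inspection period: 10 December 2025 + 45 days = 24 January 2026.
From Saturday, 24 January 2026, 15 business days (Jan 26, Jan 27, Jan 28, Jan 29, …, Feb 11, Feb 12, Feb 13, skipping weekends) brings us to Friday, 13 February 2026, which is the last day of the corrective action period.
The date termination becomes effective: 63 calendar days after 13 February 2026 is 17 April 2026.

17 April 2026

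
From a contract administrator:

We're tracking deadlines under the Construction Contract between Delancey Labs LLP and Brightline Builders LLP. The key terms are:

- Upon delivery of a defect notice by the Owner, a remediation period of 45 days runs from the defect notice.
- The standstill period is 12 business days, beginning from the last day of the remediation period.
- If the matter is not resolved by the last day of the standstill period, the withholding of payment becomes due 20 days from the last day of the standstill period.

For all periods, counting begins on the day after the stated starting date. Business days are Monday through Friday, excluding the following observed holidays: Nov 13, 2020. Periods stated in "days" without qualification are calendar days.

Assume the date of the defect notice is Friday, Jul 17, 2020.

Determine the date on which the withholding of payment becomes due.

Oct 6, 2020

The last day of the remediation period: Jul 17, 2020 + 45 days = Aug 31, 2020.
The last day of the standstill period: counting 12 business days from Monday, Aug 31, 2020 (Sep 1, Sep 2, Sep 3, Sep 4, …, Sep 14, Sep 15, Sep 16, skipping weekends) reaches Wednesday, Sep 16, 2020.
Adding 20 calendar days to Sep 16, 2020 gives Oct 6, 2020, which is the date on which the withholding of payment becomes due.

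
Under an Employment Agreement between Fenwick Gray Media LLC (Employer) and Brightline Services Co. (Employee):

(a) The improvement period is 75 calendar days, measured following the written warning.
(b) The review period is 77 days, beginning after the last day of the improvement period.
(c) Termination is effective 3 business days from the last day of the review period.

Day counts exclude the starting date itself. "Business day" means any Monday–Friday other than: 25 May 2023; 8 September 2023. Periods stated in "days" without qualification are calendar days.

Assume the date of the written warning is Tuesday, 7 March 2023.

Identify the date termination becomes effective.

9 August 2023

The last day of the improvement period: 7 March 2023 + 75 days = 21 May 2023.
The last day of the review period: 21 May 2023 + 77 days = 6 August 2023.
The date termination becomes effective: 3 business days after Sunday, 6 August 2023, skipping weekends — Aug 7, Aug 8, Aug 9 — lands on Wednesday, 9 August 2023.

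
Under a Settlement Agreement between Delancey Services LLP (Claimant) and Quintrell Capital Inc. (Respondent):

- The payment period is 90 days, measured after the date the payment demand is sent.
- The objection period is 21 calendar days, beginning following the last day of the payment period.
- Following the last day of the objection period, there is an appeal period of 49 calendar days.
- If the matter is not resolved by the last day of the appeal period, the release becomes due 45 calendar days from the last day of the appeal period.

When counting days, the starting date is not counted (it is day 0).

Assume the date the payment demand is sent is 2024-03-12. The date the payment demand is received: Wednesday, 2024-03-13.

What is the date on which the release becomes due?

Adding 90 calendar days to 2024-03-12 gives 2024-06-10, which is the last day of the payment period.
The last day of the objection period: 2024-06-10 + 21 days = 2024-07-01.
The last day of the appeal period: 2024-07-01 + 49 days = 2024-08-19.
The date on which the release becomes due: 2024-08-19 + 45 days = 2024-10-03.

2024-10-03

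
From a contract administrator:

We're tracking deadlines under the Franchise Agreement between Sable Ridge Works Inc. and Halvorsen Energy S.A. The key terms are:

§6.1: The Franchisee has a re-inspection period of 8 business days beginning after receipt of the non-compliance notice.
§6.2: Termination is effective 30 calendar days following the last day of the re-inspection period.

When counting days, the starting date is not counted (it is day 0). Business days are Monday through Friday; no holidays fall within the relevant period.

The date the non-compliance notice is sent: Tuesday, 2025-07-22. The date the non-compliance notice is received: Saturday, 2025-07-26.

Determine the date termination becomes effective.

2025-09-05

The last day of the re-inspection period: counting 8 business days from Saturday, 2025-07-26 (Jul 28, Jul 29, Jul 30, Jul 31, Aug 1, Aug 4, Aug 5, Aug 6, skipping weekends) reaches Wednesday, 2025-08-06.
The date termination becomes effective: 30 calendar days after 2025-08-06 is 2025-09-05.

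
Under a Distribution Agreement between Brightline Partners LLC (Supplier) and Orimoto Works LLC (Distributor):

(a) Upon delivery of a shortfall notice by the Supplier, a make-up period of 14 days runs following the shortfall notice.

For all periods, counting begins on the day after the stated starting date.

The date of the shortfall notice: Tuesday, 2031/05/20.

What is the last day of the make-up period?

2031/06/03

Adding 14 calendar days to 2031/05/20 gives 2031/06/03, which is the last day of the make-up period.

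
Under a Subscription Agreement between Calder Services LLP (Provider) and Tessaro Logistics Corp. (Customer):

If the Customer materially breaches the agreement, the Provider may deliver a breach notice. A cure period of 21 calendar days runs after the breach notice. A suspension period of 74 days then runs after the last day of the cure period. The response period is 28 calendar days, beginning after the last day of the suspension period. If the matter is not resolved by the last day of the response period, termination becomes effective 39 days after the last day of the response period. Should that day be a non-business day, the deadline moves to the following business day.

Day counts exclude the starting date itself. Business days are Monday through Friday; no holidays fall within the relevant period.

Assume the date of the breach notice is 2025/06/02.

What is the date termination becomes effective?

2025/11/11

The last day of the cure period: 21 calendar days after 2025/06/02 is 2025/06/23.
Adding 74 calendar days to 2025/06/23 gives 2025/09/05, which is the last day of the suspension period.
The last day of the response period: 28 calendar days after 2025/09/05 is 2025/10/03.
Adding 39 calendar days to 2025/10/03 gives 2025/11/11, which is the date termination becomes effective. 2025/11/11 is a Tuesday, so no roll-forward applies.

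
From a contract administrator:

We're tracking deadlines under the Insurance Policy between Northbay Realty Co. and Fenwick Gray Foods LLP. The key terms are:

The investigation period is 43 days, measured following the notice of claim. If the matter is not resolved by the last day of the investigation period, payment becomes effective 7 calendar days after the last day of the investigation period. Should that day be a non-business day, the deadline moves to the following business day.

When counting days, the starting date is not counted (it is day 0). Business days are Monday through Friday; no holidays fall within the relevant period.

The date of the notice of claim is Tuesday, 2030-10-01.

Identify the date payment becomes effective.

2030-11-20

The last day of the investigation period: 43 calendar days after 2030-10-01 is 2030-11-13.
Adding 7 calendar days to 2030-11-13 gives 2030-11-20, which is the date payment becomes effective. 2030-11-20 is a Wednesday, so no roll-forward applies.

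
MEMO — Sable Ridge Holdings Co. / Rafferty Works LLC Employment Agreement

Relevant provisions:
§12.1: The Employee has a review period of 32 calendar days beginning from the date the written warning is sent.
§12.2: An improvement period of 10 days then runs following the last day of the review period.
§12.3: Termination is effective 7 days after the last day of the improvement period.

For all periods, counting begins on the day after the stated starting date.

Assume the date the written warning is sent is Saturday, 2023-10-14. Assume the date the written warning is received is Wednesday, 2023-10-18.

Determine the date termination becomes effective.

The last day of the review period: 32 calendar days after 2023-10-14 is 2023-11-15.
Adding 10 calendar days to 2023-11-15 gives 2023-11-25, which is the last day of the improvement period.
Adding 7 calendar days to 2023-11-25 gives 2023-12-02, which is the date termination becomes effective.

2023-12-02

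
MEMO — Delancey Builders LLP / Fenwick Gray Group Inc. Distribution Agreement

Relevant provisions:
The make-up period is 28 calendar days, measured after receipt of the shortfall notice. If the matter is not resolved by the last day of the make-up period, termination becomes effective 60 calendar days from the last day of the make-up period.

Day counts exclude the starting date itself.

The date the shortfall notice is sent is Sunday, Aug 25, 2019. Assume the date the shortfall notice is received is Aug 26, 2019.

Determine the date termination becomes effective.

Adding 28 calendar days to Aug 26, 2019 gives Sep 23, 2019, which is the last day of the make-up period.
Adding 60 calendar days to Sep 23, 2019 gives Nov 22, 2019, which is the date termination becomes effective.

Nov 22, 2019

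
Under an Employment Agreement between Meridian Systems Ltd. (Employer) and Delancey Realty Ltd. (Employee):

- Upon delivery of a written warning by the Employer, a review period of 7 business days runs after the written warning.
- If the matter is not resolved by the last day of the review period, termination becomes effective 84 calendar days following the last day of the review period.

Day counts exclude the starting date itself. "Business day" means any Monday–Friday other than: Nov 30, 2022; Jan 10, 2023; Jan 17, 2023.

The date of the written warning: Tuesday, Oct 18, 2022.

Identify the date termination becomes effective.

The last day of the review period: counting 7 business days from Tuesday, Oct 18, 2022 (Oct 19, Oct 20, Oct 21, Oct 24, Oct 25, Oct 26, Oct 27, skipping weekends) reaches Thursday, Oct 27, 2022.
Adding 84 calendar days to Oct 27, 2022 gives Jan 19, 2023, which is the date termination becomes effective.

Jan 19, 2023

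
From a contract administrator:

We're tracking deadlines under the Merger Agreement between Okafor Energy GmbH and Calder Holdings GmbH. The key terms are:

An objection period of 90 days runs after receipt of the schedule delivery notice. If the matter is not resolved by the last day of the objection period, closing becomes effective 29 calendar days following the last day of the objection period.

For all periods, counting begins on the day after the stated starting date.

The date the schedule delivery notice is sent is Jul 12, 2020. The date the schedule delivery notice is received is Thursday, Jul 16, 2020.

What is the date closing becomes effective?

Nov 12, 2020

Adding 90 calendar days to Jul 16, 2020 gives Oct 14, 2020, which is the last day of the objection period.
The date closing becomes effective: Oct 14, 2020 + 29 days = Nov 12, 2020.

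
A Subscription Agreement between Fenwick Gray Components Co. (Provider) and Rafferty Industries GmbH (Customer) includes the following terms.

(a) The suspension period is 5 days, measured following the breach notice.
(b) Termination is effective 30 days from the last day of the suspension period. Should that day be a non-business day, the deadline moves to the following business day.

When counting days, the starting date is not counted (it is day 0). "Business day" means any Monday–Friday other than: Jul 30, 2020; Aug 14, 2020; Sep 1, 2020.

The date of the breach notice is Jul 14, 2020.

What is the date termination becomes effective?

Aug 18, 2020

Adding 5 calendar days to Jul 14, 2020 gives Jul 19, 2020, which is the last day of the suspension period.
Adding 30 calendar days to Jul 19, 2020 gives Aug 18, 2020, which is the date termination becomes effective. Aug 18, 2020 is a Tuesday and is not a listed holiday, so no roll-forward applies.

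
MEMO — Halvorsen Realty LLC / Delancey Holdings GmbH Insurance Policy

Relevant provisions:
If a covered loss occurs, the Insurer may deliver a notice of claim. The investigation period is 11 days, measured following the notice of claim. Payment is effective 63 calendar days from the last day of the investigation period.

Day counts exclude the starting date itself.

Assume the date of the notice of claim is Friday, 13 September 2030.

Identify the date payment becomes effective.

The last day of the investigation period: 11 calendar days after 13 September 2030 is 24 September 2030.
The date payment becomes effective: 63 calendar days after 24 September 2030 is 26 November 2030.

26 November 2030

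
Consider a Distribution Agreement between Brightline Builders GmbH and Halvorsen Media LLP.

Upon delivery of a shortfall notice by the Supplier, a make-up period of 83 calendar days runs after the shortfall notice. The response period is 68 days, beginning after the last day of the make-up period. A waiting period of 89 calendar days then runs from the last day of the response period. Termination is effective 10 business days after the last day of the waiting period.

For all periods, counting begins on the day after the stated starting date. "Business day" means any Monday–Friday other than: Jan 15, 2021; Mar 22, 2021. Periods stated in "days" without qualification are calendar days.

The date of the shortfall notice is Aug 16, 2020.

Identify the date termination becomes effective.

The last day of the make-up period: Aug 16, 2020 + 83 days = Nov 7, 2020.
The last day of the response period: Nov 7, 2020 + 68 days = Jan 14, 2021.
The last day of the waiting period: 89 calendar days after Jan 14, 2021 is Apr 13, 2021.
The date termination becomes effective: counting 10 business days from Tuesday, Apr 13, 2021 (Apr 14, Apr 15, Apr 16, Apr 19, Apr 20, Apr 21, Apr 22, Apr 23, Apr 26, Apr 27, skipping weekends) reaches Tuesday, Apr 27, 2021.

Apr 27, 2021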